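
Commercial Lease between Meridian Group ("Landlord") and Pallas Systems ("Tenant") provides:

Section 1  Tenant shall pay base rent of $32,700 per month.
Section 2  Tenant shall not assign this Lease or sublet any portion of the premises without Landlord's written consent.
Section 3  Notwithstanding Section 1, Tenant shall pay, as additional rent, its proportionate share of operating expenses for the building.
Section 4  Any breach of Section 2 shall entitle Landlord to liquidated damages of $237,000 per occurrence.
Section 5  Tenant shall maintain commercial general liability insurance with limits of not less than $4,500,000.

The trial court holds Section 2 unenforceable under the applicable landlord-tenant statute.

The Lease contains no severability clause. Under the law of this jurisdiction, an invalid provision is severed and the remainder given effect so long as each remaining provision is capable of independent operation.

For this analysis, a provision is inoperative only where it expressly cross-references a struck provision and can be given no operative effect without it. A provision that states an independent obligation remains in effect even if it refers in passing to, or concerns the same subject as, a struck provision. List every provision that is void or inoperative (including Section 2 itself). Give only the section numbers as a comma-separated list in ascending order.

Section 2 is struck. Section 4 has no operative effect of its own apart from Section 2 and is therefore inoperative. Under the stated default rule, only provisions that cannot operate independently fall away; the rest are enforced. The provisions still in force are Section 1, Section 3, and Section 5.

2, 4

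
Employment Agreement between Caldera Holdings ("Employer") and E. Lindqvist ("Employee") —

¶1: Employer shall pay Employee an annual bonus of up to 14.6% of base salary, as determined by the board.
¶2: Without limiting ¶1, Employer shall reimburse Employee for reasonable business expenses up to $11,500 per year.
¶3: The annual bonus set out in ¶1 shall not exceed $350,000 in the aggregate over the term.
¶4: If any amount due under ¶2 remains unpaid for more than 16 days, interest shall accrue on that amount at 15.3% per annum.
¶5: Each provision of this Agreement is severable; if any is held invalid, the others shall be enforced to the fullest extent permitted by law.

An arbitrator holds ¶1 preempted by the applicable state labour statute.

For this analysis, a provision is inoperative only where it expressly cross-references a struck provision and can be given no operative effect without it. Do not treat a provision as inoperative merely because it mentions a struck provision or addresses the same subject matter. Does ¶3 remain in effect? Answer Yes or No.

¶1 is struck. ¶3 has no operative effect of its own apart from ¶1 and is therefore inoperative. Although ¶2 refers to ¶1, its operative terms do not depend on ¶1, so it remains in effect. Under the severability clause in ¶5, the remaining provisions continue in force. ¶2, ¶4, and ¶5 remain in effect. ¶3 is among the inoperative provisions, so the answer is no.

No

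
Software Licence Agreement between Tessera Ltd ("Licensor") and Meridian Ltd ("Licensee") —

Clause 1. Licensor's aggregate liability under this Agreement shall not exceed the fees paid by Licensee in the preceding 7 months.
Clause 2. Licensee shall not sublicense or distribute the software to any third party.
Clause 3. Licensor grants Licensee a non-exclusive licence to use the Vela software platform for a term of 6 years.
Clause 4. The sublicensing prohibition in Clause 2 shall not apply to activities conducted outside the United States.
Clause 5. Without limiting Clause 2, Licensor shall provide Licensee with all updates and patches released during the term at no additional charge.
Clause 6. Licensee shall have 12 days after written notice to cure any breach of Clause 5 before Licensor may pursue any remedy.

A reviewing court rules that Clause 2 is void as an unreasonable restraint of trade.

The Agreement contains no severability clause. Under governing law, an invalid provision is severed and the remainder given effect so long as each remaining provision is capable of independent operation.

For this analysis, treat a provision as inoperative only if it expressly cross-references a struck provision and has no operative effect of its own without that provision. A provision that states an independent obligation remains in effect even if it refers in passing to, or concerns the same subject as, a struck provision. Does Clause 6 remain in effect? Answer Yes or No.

Clause 2 is struck. Clause 4 has no operative effect of its own apart from Clause 2 and is therefore inoperative. Clause 5 mentions Clause 2 but its own obligation stands independently of Clause 2, so Clause 5 is not affected. With no severability clause, the stated default rule severs what cannot stand and enforces each remaining provision that can operate on its own. Clause 1, Clause 3, Clause 5, and Clause 6 remain in effect. Clause 6 is among the surviving provisions, so the answer is yes.

Yes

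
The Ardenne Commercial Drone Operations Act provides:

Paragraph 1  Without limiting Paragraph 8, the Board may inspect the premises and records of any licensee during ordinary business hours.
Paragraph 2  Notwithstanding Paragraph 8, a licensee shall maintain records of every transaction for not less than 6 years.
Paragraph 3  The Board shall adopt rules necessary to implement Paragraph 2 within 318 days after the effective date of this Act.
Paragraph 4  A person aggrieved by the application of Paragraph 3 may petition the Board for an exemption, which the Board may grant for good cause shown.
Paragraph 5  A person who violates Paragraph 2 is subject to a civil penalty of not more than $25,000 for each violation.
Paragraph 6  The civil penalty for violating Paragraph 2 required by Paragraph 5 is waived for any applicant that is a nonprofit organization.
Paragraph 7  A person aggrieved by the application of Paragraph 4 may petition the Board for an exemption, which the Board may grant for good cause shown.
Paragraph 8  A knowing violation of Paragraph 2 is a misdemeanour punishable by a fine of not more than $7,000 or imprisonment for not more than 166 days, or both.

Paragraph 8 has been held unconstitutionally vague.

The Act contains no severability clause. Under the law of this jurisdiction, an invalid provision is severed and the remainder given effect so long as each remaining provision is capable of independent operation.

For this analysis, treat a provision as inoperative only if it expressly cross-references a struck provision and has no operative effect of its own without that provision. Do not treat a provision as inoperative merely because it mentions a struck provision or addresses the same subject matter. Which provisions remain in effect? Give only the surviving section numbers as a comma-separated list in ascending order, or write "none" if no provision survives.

Paragraph 8 is struck. Paragraph 2 mentions Paragraph 8 but its own obligation stands independently of Paragraph 8, so Paragraph 2 is not affected. Although Paragraph 1 refers to Paragraph 8, its operative terms do not depend on Paragraph 8, so it remains in effect. Nothing else in the Act is defined by reference to Paragraph 8. With no severability clause, the stated default rule severs what cannot stand and enforces each remaining provision that can operate on its own. Paragraph 1, Paragraph 2, Paragraph 3, Paragraph 4, Paragraph 5, Paragraph 6, and Paragraph 7 remain in effect.

1, 2, 3, 4, 5, 6, 7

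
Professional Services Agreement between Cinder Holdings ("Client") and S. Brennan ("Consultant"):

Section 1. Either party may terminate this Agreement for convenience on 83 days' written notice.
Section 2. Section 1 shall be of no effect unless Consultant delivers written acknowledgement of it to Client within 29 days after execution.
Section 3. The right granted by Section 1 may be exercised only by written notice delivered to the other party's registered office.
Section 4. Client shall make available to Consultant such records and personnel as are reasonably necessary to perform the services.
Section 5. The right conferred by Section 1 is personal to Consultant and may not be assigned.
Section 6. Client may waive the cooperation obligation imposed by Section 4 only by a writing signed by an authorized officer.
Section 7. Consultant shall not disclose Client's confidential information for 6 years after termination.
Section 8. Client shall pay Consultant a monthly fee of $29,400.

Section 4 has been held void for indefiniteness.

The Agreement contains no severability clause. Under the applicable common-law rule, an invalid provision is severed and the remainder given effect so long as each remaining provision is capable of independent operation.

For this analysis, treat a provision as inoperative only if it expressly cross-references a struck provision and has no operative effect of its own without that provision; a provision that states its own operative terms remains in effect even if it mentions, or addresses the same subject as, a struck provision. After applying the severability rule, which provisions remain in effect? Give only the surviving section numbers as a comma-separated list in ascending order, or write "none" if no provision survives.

Section 4 is struck. The only function of Section 6 is the waiver condition for Section 4, so it cannot stand once Section 4 is removed. Under the stated default rule, only provisions that cannot operate independently fall away; the rest are enforced. The provisions still in force are Section 1, Section 2, Section 3, Section 5, Section 7, and Section 8.

1, 2, 3, 5, 7, 8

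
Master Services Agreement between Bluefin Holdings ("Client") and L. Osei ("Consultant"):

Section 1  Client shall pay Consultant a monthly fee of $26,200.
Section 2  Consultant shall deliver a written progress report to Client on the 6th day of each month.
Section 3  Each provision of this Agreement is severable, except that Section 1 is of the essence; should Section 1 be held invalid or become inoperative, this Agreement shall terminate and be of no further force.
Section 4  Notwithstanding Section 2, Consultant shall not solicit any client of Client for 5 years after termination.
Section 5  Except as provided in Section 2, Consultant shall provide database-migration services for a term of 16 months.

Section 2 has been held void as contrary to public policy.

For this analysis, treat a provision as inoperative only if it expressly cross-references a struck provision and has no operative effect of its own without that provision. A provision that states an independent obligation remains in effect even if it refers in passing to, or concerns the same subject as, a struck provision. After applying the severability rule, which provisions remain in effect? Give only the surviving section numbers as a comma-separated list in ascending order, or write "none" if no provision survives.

1, 3, 4, 5

Section 2 is struck. Although Section 4 refers to Section 2, its operative terms do not depend on Section 2, so it remains in effect. Although Section 5 refers to Section 2, its operative terms do not depend on Section 2, so it remains in effect. Nothing else in the Agreement is defined by reference to Section 2. Section 3 makes Section 1 an essential term, but Section 1 is unaffected, so the severability proviso in Section 3 preserves the remaining provisions. That leaves Section 1, Section 3, Section 4, and Section 5 in effect.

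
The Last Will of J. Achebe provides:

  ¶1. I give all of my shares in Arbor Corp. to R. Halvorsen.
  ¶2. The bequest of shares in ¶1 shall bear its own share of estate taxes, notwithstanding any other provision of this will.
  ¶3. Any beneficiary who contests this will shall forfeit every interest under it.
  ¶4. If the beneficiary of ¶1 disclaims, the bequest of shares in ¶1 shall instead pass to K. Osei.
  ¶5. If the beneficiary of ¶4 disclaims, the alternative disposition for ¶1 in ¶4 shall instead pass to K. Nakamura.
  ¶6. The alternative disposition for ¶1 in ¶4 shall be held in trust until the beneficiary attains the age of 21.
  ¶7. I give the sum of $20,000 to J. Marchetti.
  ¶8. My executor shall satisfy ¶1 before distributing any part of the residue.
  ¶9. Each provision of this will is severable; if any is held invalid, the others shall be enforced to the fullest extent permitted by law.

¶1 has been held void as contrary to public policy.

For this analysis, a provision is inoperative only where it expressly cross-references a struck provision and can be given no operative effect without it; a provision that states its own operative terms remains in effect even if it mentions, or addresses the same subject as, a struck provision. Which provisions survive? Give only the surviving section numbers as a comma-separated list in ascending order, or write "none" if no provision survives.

¶1 is struck. ¶2 operates only by reference to ¶1, so it falls with ¶1. The only function of ¶4 is the alternative disposition for ¶1, so it cannot stand once ¶1 is removed. The only function of ¶8 is the priority direction for ¶1, so it cannot stand once ¶1 is removed. ¶5 operates only by reference to ¶4, so it falls with ¶4. ¶6 operates only by reference to ¶4, so it falls with ¶4. ¶9 is a severability clause and preserves every provision that can still be given independent effect. ¶3, ¶7, and ¶9 remain in effect.

3, 7, 9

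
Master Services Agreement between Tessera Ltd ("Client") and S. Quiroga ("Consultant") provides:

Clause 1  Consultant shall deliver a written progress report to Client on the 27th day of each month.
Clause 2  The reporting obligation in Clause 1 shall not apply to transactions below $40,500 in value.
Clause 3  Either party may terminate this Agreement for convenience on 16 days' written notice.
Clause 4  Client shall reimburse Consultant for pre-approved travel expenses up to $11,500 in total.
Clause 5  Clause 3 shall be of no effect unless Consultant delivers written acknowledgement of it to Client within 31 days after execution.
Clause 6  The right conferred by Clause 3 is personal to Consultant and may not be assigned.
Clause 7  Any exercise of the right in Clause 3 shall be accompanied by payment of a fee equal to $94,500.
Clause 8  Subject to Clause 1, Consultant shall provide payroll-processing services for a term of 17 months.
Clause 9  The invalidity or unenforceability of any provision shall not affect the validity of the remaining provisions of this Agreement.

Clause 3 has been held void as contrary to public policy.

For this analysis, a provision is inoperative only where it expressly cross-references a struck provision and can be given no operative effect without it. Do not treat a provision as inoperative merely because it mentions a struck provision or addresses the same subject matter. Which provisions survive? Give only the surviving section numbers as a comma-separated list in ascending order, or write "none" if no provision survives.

1, 2, 4, 8, 9

Clause 3 is struck. The only function of Clause 5 is the acknowledgement condition for Clause 3, so it cannot stand once Clause 3 is removed. Clause 6 operates only by reference to Clause 3, so it falls with Clause 3. Clause 7 operates only by reference to Clause 3, so it falls with Clause 3. Under the severability clause in Clause 9, the remaining provisions continue in force. The provisions still in force are Clause 1, Clause 2, Clause 4, Clause 8, and Clause 9.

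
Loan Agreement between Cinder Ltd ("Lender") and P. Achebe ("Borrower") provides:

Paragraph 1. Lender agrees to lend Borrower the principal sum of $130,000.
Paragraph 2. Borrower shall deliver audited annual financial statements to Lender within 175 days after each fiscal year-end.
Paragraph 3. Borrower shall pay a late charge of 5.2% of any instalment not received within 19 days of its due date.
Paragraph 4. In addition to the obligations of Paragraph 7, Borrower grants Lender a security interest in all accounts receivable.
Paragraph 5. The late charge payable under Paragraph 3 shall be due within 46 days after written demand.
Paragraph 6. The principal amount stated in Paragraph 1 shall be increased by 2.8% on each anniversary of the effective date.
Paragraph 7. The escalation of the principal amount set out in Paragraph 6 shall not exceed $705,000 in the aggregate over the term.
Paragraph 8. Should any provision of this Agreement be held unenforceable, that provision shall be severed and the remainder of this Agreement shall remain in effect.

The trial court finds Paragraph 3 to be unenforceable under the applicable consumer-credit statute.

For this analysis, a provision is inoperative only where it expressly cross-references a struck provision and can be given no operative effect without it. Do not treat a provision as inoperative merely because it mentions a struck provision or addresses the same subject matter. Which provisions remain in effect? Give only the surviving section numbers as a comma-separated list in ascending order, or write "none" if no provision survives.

Paragraph 3 is struck. Paragraph 5 has no operative effect of its own apart from Paragraph 3 and is therefore inoperative. Under the severability clause in Paragraph 8, the remaining provisions continue in force. That leaves Paragraph 1, Paragraph 2, Paragraph 4, Paragraph 6, Paragraph 7, and Paragraph 8 in effect.

1, 2, 4, 6, 7, 8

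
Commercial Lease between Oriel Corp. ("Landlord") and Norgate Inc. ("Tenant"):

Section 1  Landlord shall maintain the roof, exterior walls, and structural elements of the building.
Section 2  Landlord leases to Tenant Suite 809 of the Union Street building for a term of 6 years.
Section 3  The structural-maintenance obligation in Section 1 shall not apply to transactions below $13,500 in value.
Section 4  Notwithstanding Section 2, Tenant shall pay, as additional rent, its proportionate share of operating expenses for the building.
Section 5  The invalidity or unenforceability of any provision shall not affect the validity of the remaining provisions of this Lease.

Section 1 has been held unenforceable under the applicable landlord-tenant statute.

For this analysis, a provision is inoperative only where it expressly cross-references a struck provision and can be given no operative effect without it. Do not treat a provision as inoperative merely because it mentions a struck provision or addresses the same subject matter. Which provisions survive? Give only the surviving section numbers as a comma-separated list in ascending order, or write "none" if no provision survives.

2, 4, 5

Section 1 is struck. Section 3 has no operative effect of its own apart from Section 1 and is therefore inoperative. Section 5 is a severability clause and preserves every provision that can still be given independent effect. That leaves Section 2, Section 4, and Section 5 in effect.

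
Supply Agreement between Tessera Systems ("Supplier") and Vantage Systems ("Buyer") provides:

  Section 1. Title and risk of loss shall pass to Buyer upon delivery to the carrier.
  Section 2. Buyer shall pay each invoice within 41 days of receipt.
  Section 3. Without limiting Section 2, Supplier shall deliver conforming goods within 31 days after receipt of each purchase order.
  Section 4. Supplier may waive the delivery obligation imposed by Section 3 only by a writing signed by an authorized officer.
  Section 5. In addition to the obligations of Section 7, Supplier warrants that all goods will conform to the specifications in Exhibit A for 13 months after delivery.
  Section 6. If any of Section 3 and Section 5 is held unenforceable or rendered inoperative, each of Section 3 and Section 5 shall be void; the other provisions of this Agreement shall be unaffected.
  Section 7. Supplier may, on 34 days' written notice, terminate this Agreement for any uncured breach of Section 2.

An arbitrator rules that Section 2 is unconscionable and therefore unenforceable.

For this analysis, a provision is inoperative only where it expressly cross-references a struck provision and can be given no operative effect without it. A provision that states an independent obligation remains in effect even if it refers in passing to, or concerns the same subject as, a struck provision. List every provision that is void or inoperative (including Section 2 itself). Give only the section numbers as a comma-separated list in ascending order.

Section 2 is struck. Section 7 merely fixes the termination right for breach of Section 2; with Section 2 gone it has nothing to operate on and falls away. Section 5 mentions Section 7 but its own obligation stands independently of Section 7, so Section 5 is not affected. Although Section 3 refers to Section 2, its operative terms do not depend on Section 2, so it remains in effect. Section 6 ties Section 3 and Section 5 together, but none of those is affected here; the remaining provisions continue in force under Section 6. That leaves Section 1, Section 3, Section 4, Section 5, and Section 6 in effect.

2, 7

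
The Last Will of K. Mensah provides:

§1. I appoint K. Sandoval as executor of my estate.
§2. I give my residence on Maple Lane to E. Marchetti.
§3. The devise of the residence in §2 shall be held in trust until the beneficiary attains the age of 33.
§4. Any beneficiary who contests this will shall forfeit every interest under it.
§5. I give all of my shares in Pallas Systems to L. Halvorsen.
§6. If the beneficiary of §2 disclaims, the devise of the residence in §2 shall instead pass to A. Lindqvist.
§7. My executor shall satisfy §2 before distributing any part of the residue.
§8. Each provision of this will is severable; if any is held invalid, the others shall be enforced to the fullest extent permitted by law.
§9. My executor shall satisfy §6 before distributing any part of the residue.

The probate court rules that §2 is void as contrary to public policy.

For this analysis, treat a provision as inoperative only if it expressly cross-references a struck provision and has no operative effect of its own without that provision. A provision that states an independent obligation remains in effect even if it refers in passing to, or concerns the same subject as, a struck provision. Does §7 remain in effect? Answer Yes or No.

§2 is struck. §3 operates only by reference to §2, so it falls with §2. §6 has no operative effect of its own apart from §2 and is therefore inoperative. §7 merely fixes the priority direction for §2; with §2 gone it has nothing to operate on and falls away. §9 has no operative effect of its own apart from §6 and is therefore inoperative. Under the severability clause in §8, the remaining provisions continue in force. That leaves §1, §4, §5, and §8 in effect. §7 is among the inoperative provisions, so the answer is no.

No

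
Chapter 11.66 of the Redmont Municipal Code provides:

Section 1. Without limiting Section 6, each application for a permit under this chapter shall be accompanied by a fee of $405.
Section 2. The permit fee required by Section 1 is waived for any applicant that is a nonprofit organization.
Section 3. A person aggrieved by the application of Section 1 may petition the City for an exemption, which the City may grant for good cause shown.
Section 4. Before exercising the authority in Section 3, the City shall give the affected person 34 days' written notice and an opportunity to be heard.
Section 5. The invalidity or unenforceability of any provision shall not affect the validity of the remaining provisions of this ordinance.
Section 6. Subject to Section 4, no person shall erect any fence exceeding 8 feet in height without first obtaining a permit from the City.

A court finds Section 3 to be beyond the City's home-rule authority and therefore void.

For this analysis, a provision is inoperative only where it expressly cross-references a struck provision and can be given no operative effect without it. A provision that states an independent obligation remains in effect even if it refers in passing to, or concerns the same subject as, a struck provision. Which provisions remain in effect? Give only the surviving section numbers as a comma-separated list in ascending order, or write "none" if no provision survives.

Section 3 is struck. Section 4 operates only by reference to Section 3, so it falls with Section 3. Section 6 mentions Section 4 but its own obligation stands independently of Section 4, so Section 6 is not affected. Section 5 is a severability clause and preserves every provision that can still be given independent effect. That leaves Section 1, Section 2, Section 5, and Section 6 in effect.

1, 2, 5, 6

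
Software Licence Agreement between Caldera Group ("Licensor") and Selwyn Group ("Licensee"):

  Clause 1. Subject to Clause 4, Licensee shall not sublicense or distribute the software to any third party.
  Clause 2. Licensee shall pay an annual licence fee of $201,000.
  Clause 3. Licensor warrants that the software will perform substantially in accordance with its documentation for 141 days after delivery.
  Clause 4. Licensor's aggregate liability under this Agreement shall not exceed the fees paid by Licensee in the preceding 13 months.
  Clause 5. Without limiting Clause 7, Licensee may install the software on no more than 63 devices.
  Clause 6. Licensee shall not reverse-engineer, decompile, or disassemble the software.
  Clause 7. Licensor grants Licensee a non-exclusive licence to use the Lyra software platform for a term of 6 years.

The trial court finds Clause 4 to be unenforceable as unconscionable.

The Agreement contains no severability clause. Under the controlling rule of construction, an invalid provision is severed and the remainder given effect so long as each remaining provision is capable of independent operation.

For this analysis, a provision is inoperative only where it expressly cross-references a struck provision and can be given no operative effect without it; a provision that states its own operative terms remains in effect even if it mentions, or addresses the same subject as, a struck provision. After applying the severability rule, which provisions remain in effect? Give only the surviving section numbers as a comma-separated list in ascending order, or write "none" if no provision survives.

Clause 4 is struck. Clause 1 mentions Clause 4 but its own obligation stands independently of Clause 4, so Clause 1 is not affected. No other provision's operative terms depend on Clause 4. With no severability clause, the stated default rule severs what cannot stand and enforces each remaining provision that can operate on its own. That leaves Clause 1, Clause 2, Clause 3, Clause 5, Clause 6, and Clause 7 in effect.

1, 2, 3, 5, 6, 7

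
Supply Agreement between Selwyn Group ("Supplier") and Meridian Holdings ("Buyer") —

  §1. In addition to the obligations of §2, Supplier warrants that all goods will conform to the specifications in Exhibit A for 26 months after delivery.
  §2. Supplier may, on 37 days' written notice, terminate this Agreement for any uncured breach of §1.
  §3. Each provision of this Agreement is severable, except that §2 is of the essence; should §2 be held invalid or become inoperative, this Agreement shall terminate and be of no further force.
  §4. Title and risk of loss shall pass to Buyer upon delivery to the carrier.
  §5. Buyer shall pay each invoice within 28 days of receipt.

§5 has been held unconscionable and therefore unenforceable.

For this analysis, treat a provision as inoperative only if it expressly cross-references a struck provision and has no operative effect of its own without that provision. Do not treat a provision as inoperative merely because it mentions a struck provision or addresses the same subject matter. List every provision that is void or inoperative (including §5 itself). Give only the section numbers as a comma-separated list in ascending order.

§5 is struck. No other provision's operative terms depend on §5. §3 makes §2 an essential term, but §2 is unaffected, so the severability proviso in §3 preserves the remaining provisions. That leaves §1, §2, §3, and §4 in effect.

5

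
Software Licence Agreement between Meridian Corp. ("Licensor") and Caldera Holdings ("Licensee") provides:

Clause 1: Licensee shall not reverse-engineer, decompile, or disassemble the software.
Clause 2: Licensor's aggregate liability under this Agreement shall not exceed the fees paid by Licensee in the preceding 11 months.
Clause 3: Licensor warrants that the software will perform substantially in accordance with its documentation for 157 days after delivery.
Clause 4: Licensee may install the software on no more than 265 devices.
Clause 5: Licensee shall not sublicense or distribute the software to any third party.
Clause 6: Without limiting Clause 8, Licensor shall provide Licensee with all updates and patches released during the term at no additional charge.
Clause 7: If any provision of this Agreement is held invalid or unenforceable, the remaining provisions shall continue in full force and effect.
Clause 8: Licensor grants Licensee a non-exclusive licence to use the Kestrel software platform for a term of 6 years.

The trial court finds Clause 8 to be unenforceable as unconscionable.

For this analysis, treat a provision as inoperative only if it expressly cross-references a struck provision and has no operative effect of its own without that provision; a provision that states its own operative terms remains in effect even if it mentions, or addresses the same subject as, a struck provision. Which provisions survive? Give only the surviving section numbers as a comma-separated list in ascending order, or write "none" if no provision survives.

1, 2, 3, 4, 5, 6, 7

Clause 8 is struck. Clause 6 mentions Clause 8 but its own obligation stands independently of Clause 8, so Clause 6 is not affected. No other provision's operative terms depend on Clause 8. Under the severability clause in Clause 7, the remaining provisions continue in force. The provisions still in force are Clause 1, Clause 2, Clause 3, Clause 4, Clause 5, Clause 6, and Clause 7.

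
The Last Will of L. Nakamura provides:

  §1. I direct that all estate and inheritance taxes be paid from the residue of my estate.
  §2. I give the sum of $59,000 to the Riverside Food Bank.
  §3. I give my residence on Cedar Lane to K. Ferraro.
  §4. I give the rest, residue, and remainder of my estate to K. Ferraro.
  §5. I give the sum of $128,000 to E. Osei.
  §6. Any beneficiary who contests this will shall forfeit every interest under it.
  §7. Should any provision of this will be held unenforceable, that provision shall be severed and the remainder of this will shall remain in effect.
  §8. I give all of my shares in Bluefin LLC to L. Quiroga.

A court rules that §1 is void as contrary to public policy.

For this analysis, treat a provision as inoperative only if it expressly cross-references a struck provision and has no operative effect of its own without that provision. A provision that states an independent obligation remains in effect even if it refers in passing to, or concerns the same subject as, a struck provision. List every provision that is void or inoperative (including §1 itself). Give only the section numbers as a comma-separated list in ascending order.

1

§1 is struck. Nothing else in the will is defined by reference to §1. Under the severability clause in §7, the remaining provisions continue in force. The provisions still in force are §2, §3, §4, §5, §6, §7, and §8.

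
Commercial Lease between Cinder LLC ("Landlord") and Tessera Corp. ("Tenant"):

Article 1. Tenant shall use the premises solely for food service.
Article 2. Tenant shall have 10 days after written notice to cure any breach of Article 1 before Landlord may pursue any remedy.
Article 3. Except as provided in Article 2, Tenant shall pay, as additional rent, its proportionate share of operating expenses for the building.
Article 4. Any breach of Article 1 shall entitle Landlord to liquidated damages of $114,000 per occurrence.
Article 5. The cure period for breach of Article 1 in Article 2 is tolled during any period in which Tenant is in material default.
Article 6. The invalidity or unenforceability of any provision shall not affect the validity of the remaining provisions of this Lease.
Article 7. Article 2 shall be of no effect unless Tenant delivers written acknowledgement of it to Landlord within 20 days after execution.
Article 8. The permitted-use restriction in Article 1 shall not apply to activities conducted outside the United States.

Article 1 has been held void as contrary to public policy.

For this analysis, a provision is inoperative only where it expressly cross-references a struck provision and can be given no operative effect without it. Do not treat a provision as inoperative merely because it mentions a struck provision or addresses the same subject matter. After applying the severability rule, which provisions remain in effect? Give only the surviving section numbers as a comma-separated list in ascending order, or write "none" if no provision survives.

3, 6

Article 1 is struck. Article 2 merely fixes the cure period for breach of Article 1; with Article 1 gone it has nothing to operate on and falls away. Article 4 does nothing except set the liquidated-damages amount by reference to Article 1; with Article 1 gone it has no independent effect and is inoperative. Article 8 has no operative effect of its own apart from Article 1 and is therefore inoperative. The whole of Article 5 is the tolling of the cure period for breach of Article 1, defined by reference to Article 2, so Article 5 cannot stand once Article 2 is removed. Article 7 operates only by reference to Article 2, so it falls with Article 2. Although Article 3 refers to Article 2, its operative terms do not depend on Article 2, so it remains in effect. Article 6 is a severability clause and preserves every provision that can still be given independent effect. The provisions still in force are Article 3 and Article 6.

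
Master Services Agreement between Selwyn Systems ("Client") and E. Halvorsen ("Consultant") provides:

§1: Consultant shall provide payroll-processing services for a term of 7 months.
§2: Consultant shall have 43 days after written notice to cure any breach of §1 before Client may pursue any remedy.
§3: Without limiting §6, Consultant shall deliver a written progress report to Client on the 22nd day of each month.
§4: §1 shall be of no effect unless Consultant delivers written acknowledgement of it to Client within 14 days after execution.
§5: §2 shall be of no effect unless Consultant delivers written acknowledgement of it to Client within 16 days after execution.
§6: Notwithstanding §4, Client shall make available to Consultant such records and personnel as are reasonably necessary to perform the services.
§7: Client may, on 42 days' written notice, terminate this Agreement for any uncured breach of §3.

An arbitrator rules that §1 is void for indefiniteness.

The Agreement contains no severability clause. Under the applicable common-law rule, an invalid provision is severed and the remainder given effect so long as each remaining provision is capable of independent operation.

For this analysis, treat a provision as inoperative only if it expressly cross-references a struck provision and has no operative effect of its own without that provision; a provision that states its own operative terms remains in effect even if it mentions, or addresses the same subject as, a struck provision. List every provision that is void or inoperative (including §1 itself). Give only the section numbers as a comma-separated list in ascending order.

§1 is struck. §2 operates only by reference to §1, so it falls with §1. §4 operates only by reference to §1, so it falls with §1. §5 merely fixes the acknowledgement condition for §2; with §2 gone it has nothing to operate on and falls away. §6 mentions §4 but its own obligation stands independently of §4, so §6 is not affected. With no severability clause, the stated default rule severs what cannot stand and enforces each remaining provision that can operate on its own. §3, §6, and §7 remain in effect.

1, 2, 4, 5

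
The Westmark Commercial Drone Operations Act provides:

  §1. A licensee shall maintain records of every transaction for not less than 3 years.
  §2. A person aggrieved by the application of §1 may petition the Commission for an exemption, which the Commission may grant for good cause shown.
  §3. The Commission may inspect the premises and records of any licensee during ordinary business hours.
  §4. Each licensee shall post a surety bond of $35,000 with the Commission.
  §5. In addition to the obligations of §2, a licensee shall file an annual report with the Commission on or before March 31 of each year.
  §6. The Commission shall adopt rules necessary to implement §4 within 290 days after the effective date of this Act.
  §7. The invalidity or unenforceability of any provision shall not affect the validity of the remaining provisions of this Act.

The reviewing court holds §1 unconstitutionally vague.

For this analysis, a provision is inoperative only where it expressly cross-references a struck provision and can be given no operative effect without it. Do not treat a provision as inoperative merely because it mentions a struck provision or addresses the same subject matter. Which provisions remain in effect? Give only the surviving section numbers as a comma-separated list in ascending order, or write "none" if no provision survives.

§1 is struck. §2 merely fixes the exemption procedure for §1; with §1 gone it has nothing to operate on and falls away. Although §5 refers to §2, its operative terms do not depend on §2, so it remains in effect. §7 is a severability clause and preserves every provision that can still be given independent effect. The provisions still in force are §3, §4, §5, §6, and §7.

3, 4, 5, 6, 7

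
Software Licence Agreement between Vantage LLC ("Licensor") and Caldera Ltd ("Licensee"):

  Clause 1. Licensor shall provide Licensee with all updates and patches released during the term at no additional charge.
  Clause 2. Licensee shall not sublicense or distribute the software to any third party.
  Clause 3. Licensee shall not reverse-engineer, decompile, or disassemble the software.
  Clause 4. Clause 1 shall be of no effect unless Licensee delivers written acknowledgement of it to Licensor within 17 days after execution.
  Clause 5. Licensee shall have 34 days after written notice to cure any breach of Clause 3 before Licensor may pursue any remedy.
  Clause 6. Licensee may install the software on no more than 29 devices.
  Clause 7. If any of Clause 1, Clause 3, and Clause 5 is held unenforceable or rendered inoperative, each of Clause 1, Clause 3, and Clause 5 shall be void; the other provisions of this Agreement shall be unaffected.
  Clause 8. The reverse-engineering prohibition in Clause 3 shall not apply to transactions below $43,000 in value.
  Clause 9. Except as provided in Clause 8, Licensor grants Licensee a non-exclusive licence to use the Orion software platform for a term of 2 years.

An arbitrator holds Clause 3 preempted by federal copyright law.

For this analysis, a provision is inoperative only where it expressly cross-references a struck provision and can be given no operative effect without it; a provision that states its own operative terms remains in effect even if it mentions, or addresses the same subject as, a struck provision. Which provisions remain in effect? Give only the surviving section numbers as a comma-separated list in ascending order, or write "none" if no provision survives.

Clause 3 is struck. Clause 5 operates only by reference to Clause 3, so it falls with Clause 3. Clause 8 operates only by reference to Clause 3, so it falls with Clause 3. Although Clause 9 refers to Clause 8, its operative terms do not depend on Clause 8, so it remains in effect. Clause 7 declares Clause 1, Clause 3, and Clause 5 mutually dependent; since one of them has fallen, all of them are of no effect. That brings down Clause 1 as well. Clause 4 in turn depends solely on a provision now struck and likewise falls. The remainder continues in force under Clause 7. The provisions still in force are Clause 2, Clause 6, Clause 7, and Clause 9.

2, 6, 7, 9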